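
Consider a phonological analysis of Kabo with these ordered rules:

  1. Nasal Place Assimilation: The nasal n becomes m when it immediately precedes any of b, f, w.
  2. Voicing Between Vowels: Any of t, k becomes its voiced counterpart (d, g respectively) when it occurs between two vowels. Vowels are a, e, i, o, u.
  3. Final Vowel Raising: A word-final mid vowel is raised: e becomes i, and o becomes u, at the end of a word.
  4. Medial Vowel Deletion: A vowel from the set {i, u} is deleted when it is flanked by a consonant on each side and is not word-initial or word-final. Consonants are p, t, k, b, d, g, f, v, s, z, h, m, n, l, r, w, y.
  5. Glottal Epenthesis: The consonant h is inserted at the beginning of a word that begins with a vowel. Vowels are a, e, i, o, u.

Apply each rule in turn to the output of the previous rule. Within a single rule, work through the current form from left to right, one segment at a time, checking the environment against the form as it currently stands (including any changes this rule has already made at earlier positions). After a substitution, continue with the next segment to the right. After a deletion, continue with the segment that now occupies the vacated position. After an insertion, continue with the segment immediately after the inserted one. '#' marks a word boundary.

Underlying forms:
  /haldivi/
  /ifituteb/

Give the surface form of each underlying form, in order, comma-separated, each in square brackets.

/haldivi/:
  1 Nasal Place Assimilation: no change — [haldivi]
  2 Voicing Between Vowels: no change — [haldivi]
  3 Final Vowel Raising: no change — [haldivi]
  4 Medial Vowel Deletion: [haldivi] → [haldvi]
  5 Glottal Epenthesis: no change — [haldvi]
/ifituteb/:
  1 Nasal Place Assimilation: no change — [ifituteb]
  2 Voicing Between Vowels: [ifituteb] → [ifidudeb]
  3 Final Vowel Raising: no change — [ifidudeb]
  4 Medial Vowel Deletion: [ifidudeb] → [ifddeb]
  5 Glottal Epenthesis: [ifddeb] → [hifddeb]

[haldvi], [hifddeb]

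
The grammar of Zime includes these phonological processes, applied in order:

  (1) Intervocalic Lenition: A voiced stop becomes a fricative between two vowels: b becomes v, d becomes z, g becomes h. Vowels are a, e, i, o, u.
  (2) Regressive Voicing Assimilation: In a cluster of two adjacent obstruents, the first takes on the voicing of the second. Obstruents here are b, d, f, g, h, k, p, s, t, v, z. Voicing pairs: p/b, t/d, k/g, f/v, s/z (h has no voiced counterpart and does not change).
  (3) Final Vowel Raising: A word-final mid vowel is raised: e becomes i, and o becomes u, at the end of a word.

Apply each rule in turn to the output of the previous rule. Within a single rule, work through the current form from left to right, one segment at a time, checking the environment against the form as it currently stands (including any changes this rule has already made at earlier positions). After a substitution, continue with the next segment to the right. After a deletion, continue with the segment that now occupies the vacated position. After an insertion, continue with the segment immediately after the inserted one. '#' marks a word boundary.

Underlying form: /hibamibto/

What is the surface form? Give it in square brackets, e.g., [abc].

[hivamiptu]

(1) Intervocalic Lenition: [hibamibto] → [hivamibto]
(2) Regressive Voicing Assimilation: [hivamibto] → [hivamipto]
(3) Final Vowel Raising: [hivamipto] → [hivamiptu]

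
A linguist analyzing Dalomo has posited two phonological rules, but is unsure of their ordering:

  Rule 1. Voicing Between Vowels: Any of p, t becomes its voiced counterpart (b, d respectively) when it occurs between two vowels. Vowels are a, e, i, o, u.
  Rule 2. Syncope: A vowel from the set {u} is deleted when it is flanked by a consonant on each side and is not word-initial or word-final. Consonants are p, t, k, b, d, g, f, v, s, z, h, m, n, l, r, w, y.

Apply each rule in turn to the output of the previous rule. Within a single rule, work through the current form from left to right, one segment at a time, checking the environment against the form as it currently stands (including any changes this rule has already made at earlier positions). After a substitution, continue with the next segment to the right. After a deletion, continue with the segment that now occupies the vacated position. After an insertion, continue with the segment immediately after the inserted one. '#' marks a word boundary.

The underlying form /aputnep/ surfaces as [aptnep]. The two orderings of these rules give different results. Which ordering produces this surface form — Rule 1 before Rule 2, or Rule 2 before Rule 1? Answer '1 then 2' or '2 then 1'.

Order 1 then 2:
  1 Voicing Between Vowels: [aputnep] → [abutnep]
  2 Syncope: [abutnep] → [abtnep]
  result: [abtnep]
Order 2 then 1:
  2 Syncope: [aputnep] → [aptnep]
  1 Voicing Between Vowels: no change — [aptnep]
  result: [aptnep]

2 then 1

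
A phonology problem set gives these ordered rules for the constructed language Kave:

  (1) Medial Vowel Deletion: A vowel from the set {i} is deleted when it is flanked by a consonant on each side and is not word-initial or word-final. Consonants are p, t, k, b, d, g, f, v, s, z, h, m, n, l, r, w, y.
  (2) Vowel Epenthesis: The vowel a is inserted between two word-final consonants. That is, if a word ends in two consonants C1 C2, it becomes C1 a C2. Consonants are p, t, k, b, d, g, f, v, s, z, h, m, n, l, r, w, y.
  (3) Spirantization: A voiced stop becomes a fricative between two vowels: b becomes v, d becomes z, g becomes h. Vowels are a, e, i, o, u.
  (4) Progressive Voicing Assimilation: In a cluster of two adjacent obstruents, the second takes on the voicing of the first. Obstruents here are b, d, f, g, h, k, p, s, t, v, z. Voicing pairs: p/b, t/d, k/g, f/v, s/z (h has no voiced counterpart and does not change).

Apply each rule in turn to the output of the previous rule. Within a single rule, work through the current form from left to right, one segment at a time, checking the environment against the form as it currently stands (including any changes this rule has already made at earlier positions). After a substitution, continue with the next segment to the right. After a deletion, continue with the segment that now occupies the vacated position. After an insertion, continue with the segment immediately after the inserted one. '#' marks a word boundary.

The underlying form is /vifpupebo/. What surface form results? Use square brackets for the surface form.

[vvbupevo]

(1) Medial Vowel Deletion: [vifpupebo] → [vfpupebo]
(2) Vowel Epenthesis: no change — [vfpupebo]
(3) Spirantization: [vfpupebo] → [vfpupevo]
(4) Progressive Voicing Assimilation: [vfpupevo] → [vvbupevo]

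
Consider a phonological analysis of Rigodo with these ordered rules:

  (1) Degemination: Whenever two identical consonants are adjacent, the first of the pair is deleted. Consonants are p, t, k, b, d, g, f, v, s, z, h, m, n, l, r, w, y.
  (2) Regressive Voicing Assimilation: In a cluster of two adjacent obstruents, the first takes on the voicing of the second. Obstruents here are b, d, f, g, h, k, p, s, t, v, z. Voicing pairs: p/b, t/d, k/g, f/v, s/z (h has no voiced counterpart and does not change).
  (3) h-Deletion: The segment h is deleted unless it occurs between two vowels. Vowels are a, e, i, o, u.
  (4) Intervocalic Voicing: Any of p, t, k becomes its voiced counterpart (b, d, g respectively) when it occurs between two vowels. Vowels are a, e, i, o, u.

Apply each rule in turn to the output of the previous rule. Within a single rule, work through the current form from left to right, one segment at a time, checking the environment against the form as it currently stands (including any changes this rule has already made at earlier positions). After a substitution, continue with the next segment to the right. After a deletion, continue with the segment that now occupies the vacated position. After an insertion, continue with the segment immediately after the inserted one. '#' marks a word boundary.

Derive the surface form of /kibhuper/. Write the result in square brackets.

[kibuber]

(1) Degemination: no change — [kibhuper]
(2) Regressive Voicing Assimilation: [kibhuper] → [kiphuper]
(3) h-Deletion: [kiphuper] → [kipuper]
(4) Intervocalic Voicing: [kipuper] → [kibuber]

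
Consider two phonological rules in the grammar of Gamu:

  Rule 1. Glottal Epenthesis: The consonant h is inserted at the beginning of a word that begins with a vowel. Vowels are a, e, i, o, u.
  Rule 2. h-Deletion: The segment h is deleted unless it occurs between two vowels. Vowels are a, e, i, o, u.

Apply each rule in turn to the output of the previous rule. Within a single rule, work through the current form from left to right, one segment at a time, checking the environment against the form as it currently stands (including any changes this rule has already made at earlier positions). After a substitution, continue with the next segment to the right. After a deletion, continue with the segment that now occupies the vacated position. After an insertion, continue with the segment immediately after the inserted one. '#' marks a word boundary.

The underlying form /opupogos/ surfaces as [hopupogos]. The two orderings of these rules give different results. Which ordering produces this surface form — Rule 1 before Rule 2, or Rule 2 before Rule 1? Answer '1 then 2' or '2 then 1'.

2 then 1

Order 1 then 2:
  1 Glottal Epenthesis: [opupogos] → [hopupogos]
  2 h-Deletion: [hopupogos] → [opupogos]
  result: [opupogos]
Order 2 then 1:
  2 h-Deletion: no change — [opupogos]
  1 Glottal Epenthesis: [opupogos] → [hopupogos]
  result: [hopupogos]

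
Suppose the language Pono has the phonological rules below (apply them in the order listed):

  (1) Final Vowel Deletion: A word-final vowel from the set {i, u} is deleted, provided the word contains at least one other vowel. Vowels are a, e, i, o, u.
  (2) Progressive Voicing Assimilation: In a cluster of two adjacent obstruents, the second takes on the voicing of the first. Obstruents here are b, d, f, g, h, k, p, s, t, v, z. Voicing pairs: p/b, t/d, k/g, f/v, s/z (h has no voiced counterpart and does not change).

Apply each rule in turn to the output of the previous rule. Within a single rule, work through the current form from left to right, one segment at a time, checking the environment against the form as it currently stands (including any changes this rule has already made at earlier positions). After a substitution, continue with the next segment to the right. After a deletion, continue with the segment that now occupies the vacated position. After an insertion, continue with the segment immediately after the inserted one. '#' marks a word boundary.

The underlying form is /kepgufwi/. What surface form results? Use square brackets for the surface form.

[kepkufw]

(1) Final Vowel Deletion: [kepgufwi] → [kepgufw]
(2) Progressive Voicing Assimilation: [kepgufw] → [kepkufw]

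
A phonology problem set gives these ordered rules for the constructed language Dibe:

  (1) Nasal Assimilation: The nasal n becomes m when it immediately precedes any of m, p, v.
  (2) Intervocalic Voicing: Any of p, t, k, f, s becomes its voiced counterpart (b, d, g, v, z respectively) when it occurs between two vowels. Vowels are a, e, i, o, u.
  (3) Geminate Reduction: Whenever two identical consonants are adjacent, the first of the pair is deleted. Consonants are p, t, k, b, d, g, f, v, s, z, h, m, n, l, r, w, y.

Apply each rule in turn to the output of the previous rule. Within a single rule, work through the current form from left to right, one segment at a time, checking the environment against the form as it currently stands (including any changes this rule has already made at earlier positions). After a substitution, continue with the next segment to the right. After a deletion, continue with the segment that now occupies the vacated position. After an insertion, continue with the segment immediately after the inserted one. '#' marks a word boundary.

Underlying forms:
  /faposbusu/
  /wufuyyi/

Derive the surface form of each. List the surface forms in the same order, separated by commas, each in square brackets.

/faposbusu/:
  (1) Nasal Assimilation: no change — [faposbusu]
  (2) Intervocalic Voicing: [faposbusu] → [fabosbuzu]
  (3) Geminate Reduction: no change — [fabosbuzu]
/wufuyyi/:
  (1) Nasal Assimilation: no change — [wufuyyi]
  (2) Intervocalic Voicing: [wufuyyi] → [wuvuyyi]
  (3) Geminate Reduction: [wuvuyyi] → [wuvuyi]

[fabosbuzu], [wuvuyi]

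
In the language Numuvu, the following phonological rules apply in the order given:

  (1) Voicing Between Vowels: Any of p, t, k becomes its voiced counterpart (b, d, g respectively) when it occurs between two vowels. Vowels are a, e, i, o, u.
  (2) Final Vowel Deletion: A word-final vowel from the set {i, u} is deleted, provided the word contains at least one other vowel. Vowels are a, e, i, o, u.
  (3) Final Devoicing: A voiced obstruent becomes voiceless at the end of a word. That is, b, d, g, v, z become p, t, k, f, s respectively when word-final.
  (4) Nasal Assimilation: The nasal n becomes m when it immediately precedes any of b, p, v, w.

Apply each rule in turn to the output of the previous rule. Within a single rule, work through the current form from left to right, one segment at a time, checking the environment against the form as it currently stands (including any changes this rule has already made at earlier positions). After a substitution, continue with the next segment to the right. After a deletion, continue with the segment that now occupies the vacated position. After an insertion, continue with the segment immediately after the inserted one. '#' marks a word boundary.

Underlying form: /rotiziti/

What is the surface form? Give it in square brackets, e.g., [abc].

(1) Voicing Between Vowels: [rotiziti] → [rodizidi]
(2) Final Vowel Deletion: [rodizidi] → [rodizid]
(3) Final Devoicing: [rodizid] → [rodizit]
(4) Nasal Assimilation: no change — [rodizit]

[rodizit]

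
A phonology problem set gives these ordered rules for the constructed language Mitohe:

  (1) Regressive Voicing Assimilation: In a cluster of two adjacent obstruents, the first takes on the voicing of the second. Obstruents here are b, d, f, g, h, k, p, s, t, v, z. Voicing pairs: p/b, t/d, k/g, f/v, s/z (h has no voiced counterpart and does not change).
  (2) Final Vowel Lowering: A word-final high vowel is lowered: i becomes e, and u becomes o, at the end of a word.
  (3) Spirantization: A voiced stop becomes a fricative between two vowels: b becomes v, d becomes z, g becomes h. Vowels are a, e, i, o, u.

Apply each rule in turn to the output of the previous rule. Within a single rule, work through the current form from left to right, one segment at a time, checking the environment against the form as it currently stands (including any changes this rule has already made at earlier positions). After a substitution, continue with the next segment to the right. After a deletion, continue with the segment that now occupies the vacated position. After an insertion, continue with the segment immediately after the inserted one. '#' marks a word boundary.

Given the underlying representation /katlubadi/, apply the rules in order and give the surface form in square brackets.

(1) Regressive Voicing Assimilation: no change — [katlubadi]
(2) Final Vowel Lowering: [katlubadi] → [katlubade]
(3) Spirantization: [katlubade] → [katluvaze]

[katluvaze]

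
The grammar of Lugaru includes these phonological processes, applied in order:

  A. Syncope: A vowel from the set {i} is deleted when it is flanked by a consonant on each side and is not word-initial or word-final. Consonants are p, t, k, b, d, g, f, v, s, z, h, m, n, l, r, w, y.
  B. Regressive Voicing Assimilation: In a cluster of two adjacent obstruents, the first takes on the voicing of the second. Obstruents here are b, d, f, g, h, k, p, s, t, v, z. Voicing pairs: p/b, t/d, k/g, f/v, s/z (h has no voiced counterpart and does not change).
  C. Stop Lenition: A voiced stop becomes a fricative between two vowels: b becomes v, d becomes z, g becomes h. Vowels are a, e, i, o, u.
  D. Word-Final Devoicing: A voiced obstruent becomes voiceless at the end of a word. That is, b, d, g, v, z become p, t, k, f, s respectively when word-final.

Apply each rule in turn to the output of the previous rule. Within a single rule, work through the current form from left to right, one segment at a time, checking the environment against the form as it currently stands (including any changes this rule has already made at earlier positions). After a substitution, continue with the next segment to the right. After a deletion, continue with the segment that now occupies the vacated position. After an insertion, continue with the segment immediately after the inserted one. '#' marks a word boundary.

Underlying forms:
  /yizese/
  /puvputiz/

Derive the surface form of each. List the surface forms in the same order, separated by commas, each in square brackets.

[yzese], [pufpuds]

/yizese/:
  A Syncope: [yizese] → [yzese]
  B Regressive Voicing Assimilation: no change — [yzese]
  C Stop Lenition: no change — [yzese]
  D Word-Final Devoicing: no change — [yzese]
/puvputiz/:
  A Syncope: [puvputiz] → [puvputz]
  B Regressive Voicing Assimilation: [puvputz] → [pufpudz]
  C Stop Lenition: no change — [pufpudz]
  D Word-Final Devoicing: [pufpudz] → [pufpuds]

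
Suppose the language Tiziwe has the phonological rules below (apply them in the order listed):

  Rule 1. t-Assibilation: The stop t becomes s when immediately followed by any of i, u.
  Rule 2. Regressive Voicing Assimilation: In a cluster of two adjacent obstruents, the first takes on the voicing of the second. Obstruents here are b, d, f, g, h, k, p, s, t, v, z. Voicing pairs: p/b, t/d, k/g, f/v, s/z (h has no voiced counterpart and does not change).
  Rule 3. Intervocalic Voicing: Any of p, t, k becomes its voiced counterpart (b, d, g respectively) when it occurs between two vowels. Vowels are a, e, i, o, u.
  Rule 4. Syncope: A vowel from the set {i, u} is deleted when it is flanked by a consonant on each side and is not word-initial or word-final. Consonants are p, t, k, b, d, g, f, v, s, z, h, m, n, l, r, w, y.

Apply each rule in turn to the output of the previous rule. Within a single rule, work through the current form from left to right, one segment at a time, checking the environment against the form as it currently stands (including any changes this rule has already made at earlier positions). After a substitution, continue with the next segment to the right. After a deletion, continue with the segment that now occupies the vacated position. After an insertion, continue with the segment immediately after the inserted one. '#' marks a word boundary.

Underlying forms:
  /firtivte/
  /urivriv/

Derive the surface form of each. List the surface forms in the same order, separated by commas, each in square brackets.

[frsfte], [urvrv]

/firtivte/:
  Rule 1 t-Assibilation: [firtivte] → [firsivte]
  Rule 2 Regressive Voicing Assimilation: [firsivte] → [firsifte]
  Rule 3 Intervocalic Voicing: no change — [firsifte]
  Rule 4 Syncope: [firsifte] → [frsfte]
/urivriv/:
  Rule 1 t-Assibilation: no change — [urivriv]
  Rule 2 Regressive Voicing Assimilation: no change — [urivriv]
  Rule 3 Intervocalic Voicing: no change — [urivriv]
  Rule 4 Syncope: [urivriv] → [urvrv]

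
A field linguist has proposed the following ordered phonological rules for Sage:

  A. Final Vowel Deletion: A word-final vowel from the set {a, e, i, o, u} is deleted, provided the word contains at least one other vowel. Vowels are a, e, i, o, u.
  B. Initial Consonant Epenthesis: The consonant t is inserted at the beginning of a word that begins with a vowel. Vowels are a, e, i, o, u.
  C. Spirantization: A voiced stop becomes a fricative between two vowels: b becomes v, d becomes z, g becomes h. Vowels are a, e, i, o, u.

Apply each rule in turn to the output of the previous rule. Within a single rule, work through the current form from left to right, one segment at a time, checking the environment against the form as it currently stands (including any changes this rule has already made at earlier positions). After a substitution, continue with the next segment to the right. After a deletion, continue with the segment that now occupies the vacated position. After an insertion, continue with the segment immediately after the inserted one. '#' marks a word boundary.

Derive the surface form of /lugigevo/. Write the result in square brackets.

A Final Vowel Deletion: [lugigevo] → [lugigev]
B Initial Consonant Epenthesis: no change — [lugigev]
C Spirantization: [lugigev] → [luhihev]

[luhihev]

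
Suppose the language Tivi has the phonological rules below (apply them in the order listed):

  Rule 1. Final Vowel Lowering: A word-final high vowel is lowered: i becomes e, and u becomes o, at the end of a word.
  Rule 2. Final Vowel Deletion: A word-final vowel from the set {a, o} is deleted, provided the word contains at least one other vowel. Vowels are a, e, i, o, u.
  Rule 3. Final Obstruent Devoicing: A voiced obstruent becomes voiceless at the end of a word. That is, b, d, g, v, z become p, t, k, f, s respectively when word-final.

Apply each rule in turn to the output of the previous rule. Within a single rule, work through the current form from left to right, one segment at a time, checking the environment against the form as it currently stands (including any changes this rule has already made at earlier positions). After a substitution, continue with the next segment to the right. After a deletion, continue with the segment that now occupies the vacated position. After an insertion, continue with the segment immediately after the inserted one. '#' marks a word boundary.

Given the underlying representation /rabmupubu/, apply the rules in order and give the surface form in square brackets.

Rule 1 Final Vowel Lowering: [rabmupubu] → [rabmupubo]
Rule 2 Final Vowel Deletion: [rabmupubo] → [rabmupub]
Rule 3 Final Obstruent Devoicing: [rabmupub] → [rabmupup]

[rabmupup]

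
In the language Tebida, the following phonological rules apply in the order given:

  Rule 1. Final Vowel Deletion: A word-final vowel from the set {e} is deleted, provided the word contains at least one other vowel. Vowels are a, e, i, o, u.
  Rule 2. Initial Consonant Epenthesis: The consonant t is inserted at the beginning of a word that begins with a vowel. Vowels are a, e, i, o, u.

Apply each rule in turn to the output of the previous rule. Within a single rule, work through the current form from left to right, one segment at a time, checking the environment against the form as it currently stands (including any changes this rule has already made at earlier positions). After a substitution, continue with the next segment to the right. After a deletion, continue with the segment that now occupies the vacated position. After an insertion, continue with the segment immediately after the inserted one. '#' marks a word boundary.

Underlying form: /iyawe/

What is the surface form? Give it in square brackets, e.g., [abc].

[tiyaw]

Rule 1 Final Vowel Deletion: [iyawe] → [iyaw]
Rule 2 Initial Consonant Epenthesis: [iyaw] → [tiyaw]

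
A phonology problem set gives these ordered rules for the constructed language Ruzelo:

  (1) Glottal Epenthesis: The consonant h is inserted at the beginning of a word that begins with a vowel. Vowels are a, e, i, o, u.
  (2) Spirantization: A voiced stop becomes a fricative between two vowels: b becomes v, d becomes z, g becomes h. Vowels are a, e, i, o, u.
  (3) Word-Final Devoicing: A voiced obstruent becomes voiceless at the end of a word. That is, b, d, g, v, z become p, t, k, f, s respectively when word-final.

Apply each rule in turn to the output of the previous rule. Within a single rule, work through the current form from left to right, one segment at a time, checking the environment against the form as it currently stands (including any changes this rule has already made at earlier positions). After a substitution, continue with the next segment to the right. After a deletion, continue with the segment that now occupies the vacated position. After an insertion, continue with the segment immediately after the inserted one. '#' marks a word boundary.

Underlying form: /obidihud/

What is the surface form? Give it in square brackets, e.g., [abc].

(1) Glottal Epenthesis: [obidihud] → [hobidihud]
(2) Spirantization: [hobidihud] → [hovizihud]
(3) Word-Final Devoicing: [hovizihud] → [hovizihut]

[hovizihut]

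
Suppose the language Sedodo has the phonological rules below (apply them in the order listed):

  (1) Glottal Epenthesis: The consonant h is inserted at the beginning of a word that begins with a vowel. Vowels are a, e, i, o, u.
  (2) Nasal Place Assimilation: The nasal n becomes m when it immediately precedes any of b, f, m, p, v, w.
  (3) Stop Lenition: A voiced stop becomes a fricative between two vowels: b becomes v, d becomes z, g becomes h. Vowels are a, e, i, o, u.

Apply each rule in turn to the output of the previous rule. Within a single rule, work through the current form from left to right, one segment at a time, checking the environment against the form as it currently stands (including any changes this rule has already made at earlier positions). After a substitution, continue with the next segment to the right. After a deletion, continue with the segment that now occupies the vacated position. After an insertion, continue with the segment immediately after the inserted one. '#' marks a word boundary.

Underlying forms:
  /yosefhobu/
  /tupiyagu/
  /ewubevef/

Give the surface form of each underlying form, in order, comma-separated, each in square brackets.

/yosefhobu/:
  (1) Glottal Epenthesis: no change — [yosefhobu]
  (2) Nasal Place Assimilation: no change — [yosefhobu]
  (3) Stop Lenition: [yosefhobu] → [yosefhovu]
/tupiyagu/:
  (1) Glottal Epenthesis: no change — [tupiyagu]
  (2) Nasal Place Assimilation: no change — [tupiyagu]
  (3) Stop Lenition: [tupiyagu] → [tupiyahu]
/ewubevef/:
  (1) Glottal Epenthesis: [ewubevef] → [hewubevef]
  (2) Nasal Place Assimilation: no change — [hewubevef]
  (3) Stop Lenition: [hewubevef] → [hewuvevef]

[yosefhovu], [tupiyahu], [hewuvevef]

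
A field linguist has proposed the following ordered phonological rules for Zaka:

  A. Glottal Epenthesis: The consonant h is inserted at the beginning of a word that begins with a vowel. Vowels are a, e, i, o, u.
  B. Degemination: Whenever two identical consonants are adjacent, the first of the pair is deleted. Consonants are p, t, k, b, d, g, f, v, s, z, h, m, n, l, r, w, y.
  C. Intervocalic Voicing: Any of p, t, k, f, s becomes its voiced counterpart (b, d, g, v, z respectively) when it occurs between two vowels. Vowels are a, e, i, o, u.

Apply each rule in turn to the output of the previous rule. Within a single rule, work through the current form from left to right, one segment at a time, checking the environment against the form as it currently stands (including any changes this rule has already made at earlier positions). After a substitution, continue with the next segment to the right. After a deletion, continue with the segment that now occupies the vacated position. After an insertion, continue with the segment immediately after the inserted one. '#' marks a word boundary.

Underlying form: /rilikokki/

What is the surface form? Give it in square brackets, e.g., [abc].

[riligogi]

A Glottal Epenthesis: no change — [rilikokki]
B Degemination: [rilikokki] → [rilikoki]
C Intervocalic Voicing: [rilikoki] → [riligogi]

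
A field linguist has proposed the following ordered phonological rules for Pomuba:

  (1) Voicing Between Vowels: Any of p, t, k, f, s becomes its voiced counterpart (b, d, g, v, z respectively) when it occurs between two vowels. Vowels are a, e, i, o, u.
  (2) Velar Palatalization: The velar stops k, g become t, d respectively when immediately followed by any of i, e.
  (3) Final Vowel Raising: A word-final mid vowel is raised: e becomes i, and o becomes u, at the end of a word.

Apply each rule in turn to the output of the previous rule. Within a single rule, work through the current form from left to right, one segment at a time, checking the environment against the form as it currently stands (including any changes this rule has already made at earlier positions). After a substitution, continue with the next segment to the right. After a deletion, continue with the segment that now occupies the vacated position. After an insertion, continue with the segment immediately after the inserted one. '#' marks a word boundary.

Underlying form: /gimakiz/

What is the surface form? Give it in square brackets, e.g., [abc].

[dimadiz]

(1) Voicing Between Vowels: [gimakiz] → [gimagiz]
(2) Velar Palatalization: [gimagiz] → [dimadiz]
(3) Final Vowel Raising: no change — [dimadiz]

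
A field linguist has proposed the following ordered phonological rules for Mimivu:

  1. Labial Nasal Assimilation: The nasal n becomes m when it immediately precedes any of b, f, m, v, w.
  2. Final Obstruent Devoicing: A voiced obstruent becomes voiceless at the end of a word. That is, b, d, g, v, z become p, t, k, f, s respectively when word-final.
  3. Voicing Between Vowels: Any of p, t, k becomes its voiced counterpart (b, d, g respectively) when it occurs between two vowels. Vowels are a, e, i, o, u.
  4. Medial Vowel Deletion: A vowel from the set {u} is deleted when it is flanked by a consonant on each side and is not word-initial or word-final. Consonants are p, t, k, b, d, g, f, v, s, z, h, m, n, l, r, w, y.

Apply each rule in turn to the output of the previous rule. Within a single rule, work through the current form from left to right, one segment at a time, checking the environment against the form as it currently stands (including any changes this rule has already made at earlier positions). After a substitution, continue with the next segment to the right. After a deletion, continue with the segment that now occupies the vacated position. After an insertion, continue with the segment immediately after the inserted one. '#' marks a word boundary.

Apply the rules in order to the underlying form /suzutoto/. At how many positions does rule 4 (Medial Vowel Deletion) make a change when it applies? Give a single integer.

1 Labial Nasal Assimilation: no change — [suzutoto]
2 Final Obstruent Devoicing: no change — [suzutoto]
3 Voicing Between Vowels: [suzutoto] → [suzudodo]
4 Medial Vowel Deletion: [suzudodo] → [szdodo]
Rule 4 changed 2 position(s).

2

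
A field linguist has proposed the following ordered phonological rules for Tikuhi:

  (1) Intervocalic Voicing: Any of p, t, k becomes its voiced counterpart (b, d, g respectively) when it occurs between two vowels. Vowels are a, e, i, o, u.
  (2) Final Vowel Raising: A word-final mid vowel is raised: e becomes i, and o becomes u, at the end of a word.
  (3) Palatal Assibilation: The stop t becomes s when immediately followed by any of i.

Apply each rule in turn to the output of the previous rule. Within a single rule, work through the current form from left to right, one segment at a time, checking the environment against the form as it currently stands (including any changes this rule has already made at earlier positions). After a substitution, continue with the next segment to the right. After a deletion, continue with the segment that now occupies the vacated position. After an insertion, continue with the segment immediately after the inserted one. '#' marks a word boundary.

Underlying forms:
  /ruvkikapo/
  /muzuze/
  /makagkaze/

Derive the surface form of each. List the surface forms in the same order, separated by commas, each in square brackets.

/ruvkikapo/:
  (1) Intervocalic Voicing: [ruvkikapo] → [ruvkigabo]
  (2) Final Vowel Raising: [ruvkigabo] → [ruvkigabu]
  (3) Palatal Assibilation: no change — [ruvkigabu]
/muzuze/:
  (1) Intervocalic Voicing: no change — [muzuze]
  (2) Final Vowel Raising: [muzuze] → [muzuzi]
  (3) Palatal Assibilation: no change — [muzuzi]
/makagkaze/:
  (1) Intervocalic Voicing: [makagkaze] → [magagkaze]
  (2) Final Vowel Raising: [magagkaze] → [magagkazi]
  (3) Palatal Assibilation: no change — [magagkazi]

[ruvkigabu], [muzuzi], [magagkazi]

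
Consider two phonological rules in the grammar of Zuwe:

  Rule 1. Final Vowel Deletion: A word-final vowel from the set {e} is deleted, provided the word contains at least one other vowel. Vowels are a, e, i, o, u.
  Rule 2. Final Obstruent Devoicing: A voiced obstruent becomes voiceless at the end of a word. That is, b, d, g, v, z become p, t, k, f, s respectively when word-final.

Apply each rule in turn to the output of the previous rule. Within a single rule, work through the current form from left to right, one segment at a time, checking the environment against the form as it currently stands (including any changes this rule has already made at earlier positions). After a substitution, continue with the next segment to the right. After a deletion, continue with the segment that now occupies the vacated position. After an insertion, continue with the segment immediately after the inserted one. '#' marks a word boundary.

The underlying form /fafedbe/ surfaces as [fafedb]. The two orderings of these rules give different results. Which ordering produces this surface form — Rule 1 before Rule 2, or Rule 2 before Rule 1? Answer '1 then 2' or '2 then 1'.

2 then 1

Order 1 then 2:
  1 Final Vowel Deletion: [fafedbe] → [fafedb]
  2 Final Obstruent Devoicing: [fafedb] → [fafedp]
  result: [fafedp]
Order 2 then 1:
  2 Final Obstruent Devoicing: no change — [fafedbe]
  1 Final Vowel Deletion: [fafedbe] → [fafedb]
  result: [fafedb]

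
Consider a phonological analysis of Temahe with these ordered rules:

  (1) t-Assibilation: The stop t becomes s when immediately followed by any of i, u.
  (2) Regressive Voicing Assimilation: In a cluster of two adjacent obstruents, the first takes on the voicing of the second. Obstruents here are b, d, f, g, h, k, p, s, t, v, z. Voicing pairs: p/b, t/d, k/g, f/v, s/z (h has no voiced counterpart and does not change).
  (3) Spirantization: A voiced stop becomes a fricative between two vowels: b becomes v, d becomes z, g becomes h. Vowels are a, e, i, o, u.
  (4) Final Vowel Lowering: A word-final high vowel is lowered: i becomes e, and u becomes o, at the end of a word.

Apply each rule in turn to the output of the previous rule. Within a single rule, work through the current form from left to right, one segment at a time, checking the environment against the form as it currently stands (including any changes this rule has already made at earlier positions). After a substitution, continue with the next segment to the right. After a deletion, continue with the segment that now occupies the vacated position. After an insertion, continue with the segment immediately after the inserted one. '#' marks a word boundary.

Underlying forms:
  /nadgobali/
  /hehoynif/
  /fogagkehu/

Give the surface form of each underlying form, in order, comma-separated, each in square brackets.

[nadgovale], [hehoynif], [fohakkeho]

/nadgobali/:
  (1) t-Assibilation: no change — [nadgobali]
  (2) Regressive Voicing Assimilation: no change — [nadgobali]
  (3) Spirantization: [nadgobali] → [nadgovali]
  (4) Final Vowel Lowering: [nadgovali] → [nadgovale]
/hehoynif/:
  (1) t-Assibilation: no change — [hehoynif]
  (2) Regressive Voicing Assimilation: no change — [hehoynif]
  (3) Spirantization: no change — [hehoynif]
  (4) Final Vowel Lowering: no change — [hehoynif]
/fogagkehu/:
  (1) t-Assibilation: no change — [fogagkehu]
  (2) Regressive Voicing Assimilation: [fogagkehu] → [fogakkehu]
  (3) Spirantization: [fogakkehu] → [fohakkehu]
  (4) Final Vowel Lowering: [fohakkehu] → [fohakkeho]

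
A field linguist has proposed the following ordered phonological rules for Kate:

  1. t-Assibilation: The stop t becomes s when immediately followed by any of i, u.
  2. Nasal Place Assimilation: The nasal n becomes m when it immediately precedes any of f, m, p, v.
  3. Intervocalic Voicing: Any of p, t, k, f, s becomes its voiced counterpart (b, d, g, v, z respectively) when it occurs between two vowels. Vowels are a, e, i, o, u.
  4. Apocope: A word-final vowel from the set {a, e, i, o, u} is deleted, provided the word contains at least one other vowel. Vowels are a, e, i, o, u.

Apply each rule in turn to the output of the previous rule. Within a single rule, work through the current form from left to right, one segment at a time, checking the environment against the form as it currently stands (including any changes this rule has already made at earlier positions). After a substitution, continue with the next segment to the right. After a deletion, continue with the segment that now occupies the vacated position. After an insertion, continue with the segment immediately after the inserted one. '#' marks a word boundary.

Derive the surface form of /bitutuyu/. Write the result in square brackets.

1 t-Assibilation: [bitutuyu] → [bisusuyu]
2 Nasal Place Assimilation: no change — [bisusuyu]
3 Intervocalic Voicing: [bisusuyu] → [bizuzuyu]
4 Apocope: [bizuzuyu] → [bizuzuy]

[bizuzuy]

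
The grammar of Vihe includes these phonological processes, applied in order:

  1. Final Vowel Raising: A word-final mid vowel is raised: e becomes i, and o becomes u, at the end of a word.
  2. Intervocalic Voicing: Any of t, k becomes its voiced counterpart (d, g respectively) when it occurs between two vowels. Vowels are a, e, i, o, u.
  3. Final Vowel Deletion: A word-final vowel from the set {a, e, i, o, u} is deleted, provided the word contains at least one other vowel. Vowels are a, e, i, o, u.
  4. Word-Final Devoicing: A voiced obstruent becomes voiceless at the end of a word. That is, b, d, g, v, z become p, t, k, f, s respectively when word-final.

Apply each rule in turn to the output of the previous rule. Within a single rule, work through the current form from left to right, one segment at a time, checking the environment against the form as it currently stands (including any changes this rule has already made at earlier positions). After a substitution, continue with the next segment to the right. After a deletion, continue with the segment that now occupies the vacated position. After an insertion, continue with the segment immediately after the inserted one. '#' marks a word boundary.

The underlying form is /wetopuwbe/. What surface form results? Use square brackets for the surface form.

1 Final Vowel Raising: [wetopuwbe] → [wetopuwbi]
2 Intervocalic Voicing: [wetopuwbi] → [wedopuwbi]
3 Final Vowel Deletion: [wedopuwbi] → [wedopuwb]
4 Word-Final Devoicing: [wedopuwb] → [wedopuwp]

[wedopuwp]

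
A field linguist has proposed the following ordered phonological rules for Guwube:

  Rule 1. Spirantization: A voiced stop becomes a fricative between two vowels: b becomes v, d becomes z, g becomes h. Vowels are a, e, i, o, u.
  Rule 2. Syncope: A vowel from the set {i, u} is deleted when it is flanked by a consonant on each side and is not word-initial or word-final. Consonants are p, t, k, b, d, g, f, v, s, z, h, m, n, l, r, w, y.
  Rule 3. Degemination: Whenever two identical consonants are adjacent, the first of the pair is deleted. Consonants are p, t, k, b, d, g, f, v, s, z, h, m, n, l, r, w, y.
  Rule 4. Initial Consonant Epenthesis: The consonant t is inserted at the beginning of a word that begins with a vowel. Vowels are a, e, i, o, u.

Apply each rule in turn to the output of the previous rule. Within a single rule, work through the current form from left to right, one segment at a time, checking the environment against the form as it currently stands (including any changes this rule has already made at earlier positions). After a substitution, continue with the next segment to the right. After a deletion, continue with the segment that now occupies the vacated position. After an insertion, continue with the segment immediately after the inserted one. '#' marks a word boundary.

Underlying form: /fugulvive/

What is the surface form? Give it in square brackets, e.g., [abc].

[fhlve]

Rule 1 Spirantization: [fugulvive] → [fuhulvive]
Rule 2 Syncope: [fuhulvive] → [fhlvve]
Rule 3 Degemination: [fhlvve] → [fhlve]
Rule 4 Initial Consonant Epenthesis: no change — [fhlve]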